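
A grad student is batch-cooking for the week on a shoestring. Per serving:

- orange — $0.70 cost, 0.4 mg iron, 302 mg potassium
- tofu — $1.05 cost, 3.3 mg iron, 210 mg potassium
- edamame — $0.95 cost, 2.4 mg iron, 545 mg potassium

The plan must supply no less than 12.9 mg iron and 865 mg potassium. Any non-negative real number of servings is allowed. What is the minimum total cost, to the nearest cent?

$4.13

Compare the cost at each extreme point of the feasible region.
orange only: max(12.9/0.4, 865/302) = 32.25 servings → $22.57.
tofu only: max(12.9/3.3, 865/210) = 4.119 servings → $4.33.
edamame only: max(12.9/2.4, 865/545) = 5.375 servings → $5.11.
orange + tofu with both tight: 0.1594 servings and 3.89 servings → $4.20.
orange + edamame: intersection lies outside the first quadrant.
tofu + edamame with both tight: 3.827 servings and 0.1124 servings → $4.13.
So the least-cost plan costs $4.13.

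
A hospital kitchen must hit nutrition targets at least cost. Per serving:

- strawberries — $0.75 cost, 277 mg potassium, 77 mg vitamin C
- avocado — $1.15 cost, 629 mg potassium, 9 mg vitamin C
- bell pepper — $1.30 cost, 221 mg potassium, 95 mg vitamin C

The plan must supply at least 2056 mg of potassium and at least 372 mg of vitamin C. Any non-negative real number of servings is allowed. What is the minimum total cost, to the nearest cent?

Check every corner: each single food scaled to meet both minima, and each pair solved so both constraints bind.
strawberries only: max(2056/277, 372/77) = 7.422 servings → $5.57.
avocado only: max(2056/629, 372/9) = 41.33 servings → $47.53.
bell pepper only: max(2056/221, 372/95) = 9.303 servings → $12.09.
strawberries + avocado with both tight: 4.691 servings and 1.203 servings → $4.90.
strawberries + bell pepper with both targets exact would need a negative amount; discard.
avocado + bell pepper with both tight: 1.958 servings and 3.73 servings → $7.10.
Cheapest feasible corner: $4.90.

$4.90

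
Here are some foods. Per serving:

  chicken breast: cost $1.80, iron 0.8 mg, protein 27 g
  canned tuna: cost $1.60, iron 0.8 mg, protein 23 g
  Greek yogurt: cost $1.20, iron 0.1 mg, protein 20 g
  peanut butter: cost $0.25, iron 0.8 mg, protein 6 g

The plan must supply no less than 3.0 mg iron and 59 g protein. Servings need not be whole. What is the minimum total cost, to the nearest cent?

$2.46

This is a tiny linear program; its minimum lies at a vertex of the feasible set. List the vertices and price them.
chicken breast only: max(3.0/0.8, 59/27) = 3.75 servings → $6.75.
canned tuna only: max(3.0/0.8, 59/23) = 3.75 servings → $6.00.
Greek yogurt only: max(3.0/0.1, 59/20) = 30 servings → $36.00.
peanut butter only: max(3.0/0.8, 59/6) = 9.833 servings → $2.46.
chicken breast + canned tuna: the both-tight solution has a negative serving — not a feasible corner.
chicken breast + Greek yogurt: the both-tight solution has a negative serving — not a feasible corner.
chicken breast + peanut butter with both tight: 1.738 servings and 2.012 servings → $3.63.
canned tuna + Greek yogurt with both targets exact would need a negative amount; discard.
canned tuna + peanut butter with both tight: 2.147 servings and 1.603 servings → $3.84.
Greek yogurt + peanut butter with both tight: 1.896 servings and 3.513 servings → $3.15.
Cheapest feasible corner: $2.46.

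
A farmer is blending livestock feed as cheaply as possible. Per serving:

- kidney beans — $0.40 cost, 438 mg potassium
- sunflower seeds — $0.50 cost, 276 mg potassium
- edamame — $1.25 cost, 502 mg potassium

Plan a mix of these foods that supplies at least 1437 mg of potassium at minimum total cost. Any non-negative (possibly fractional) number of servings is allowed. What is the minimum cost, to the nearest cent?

Cost per mg of potassium: kidney beans $0.0009, sunflower seeds $0.0018, edamame $0.0025.
With no serving limits, use only kidney beans: 1437 mg / 438 mg = 3.281 servings × $0.40 = $1.31.

$1.31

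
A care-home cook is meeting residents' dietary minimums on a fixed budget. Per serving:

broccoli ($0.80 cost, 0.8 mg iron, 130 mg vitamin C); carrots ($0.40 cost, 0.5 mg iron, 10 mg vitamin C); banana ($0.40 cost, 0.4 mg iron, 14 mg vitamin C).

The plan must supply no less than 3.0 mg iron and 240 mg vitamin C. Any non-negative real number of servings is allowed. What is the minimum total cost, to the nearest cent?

Compare the cost at each extreme point of the feasible region.
broccoli only: max(3.0/0.8, 240/130) = 3.75 servings → $3.00.
carrots only: max(3.0/0.5, 240/10) = 24 servings → $9.60.
banana only: max(3.0/0.4, 240/14) = 17.14 servings → $6.86.
broccoli + carrots with both tight: 1.579 servings and 3.474 servings → $2.65.
broccoli + banana with both tight: 1.324 servings and 4.853 servings → $3.00.
carrots + banana with both targets exact would need a negative amount; discard.
The minimum over all feasible corners is $2.65.

$2.65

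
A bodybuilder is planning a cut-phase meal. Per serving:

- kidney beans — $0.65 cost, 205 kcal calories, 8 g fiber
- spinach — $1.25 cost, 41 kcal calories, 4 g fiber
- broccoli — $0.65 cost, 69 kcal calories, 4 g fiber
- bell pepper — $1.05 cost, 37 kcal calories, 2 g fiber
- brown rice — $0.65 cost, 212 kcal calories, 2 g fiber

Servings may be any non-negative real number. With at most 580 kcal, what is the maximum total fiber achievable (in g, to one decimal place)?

Fiber per kcal: spinach 0.09756, broccoli 0.05797, bell pepper 0.05405, kidney beans 0.03902, brown rice 0.009434.
With no serving limits, spend the whole calories allowance on spinach: 580 kcal / 41 kcal × 4 g = 56.6 g.

56.6 g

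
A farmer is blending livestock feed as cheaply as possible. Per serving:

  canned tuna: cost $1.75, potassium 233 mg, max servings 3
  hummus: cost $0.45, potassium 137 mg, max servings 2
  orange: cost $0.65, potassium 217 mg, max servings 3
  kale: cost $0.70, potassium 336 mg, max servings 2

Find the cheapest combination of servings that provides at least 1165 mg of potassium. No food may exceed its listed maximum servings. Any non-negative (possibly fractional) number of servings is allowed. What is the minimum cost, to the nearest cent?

Cost per mg of potassium: kale $0.0021, orange $0.0030, hummus $0.0033, canned tuna $0.0075.
Take 2 servings of kale: +672.0 mg potassium for $1.40 (total $1.40, still need 493.0 mg).
Take 2.272 servings of orange: +493.0 mg potassium for $1.48 (total $2.88, still need 0.0 mg).
Filling from the cheapest source first is optimal under one linear minimum: $2.88.

$2.88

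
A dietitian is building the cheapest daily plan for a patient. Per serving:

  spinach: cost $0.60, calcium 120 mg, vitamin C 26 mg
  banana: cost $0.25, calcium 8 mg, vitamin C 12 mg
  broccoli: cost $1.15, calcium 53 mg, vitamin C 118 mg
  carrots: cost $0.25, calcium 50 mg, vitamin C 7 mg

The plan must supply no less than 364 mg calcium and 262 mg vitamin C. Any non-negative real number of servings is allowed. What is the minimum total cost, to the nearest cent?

$3.34

spinach only: max(364/120, 262/26) = 10.08 servings → $6.05.
banana only: max(364/8, 262/12) = 45.5 servings → $11.38.
broccoli only: max(364/53, 262/118) = 6.868 servings → $7.90.
carrots only: max(364/50, 262/7) = 37.43 servings → $9.36.
spinach + banana with both tight: 1.844 servings and 17.84 servings → $5.57.
spinach + broccoli with both tight: 2.274 servings and 1.719 servings → $3.34.
spinach + carrots: intersection lies outside the first quadrant.
banana + broccoli: intersection lies outside the first quadrant.
banana + carrots with both tight: 19.4 servings and 4.176 servings → $5.89.
broccoli + carrots with both tight: 1.908 servings and 5.257 servings → $3.51.
The minimum over all feasible corners is $3.34.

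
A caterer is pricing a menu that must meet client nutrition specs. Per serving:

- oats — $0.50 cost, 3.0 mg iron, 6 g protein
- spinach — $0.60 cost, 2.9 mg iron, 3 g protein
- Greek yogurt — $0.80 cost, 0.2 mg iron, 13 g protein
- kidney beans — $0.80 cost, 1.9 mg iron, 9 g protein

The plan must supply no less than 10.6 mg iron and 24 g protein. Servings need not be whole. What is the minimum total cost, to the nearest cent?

$1.94

The cheapest plan sits at a corner of the feasible region — with two constraints it uses at most two foods.
oats only: max(10.6/3.0, 24/6) = 4 servings → $2.00.
spinach only: max(10.6/2.9, 24/3) = 8 servings → $4.80.
Greek yogurt only: max(10.6/0.2, 24/13) = 53 servings → $42.40.
kidney beans only: max(10.6/1.9, 24/9) = 5.579 servings → $4.46.
oats + spinach: the both-tight solution has a negative serving — not a feasible corner.
oats + Greek yogurt with both tight: 3.519 servings and 0.2222 servings → $1.94.
oats + kidney beans with both tight: 3.192 servings and 0.5385 servings → $2.03.
spinach + Greek yogurt with both tight: 3.585 servings and 1.019 servings → $2.97.
spinach + kidney beans with both tight: 2.441 servings and 1.853 servings → $2.95.
Greek yogurt + kidney beans with both targets exact would need a negative amount; discard.
So the least-cost plan costs $1.94.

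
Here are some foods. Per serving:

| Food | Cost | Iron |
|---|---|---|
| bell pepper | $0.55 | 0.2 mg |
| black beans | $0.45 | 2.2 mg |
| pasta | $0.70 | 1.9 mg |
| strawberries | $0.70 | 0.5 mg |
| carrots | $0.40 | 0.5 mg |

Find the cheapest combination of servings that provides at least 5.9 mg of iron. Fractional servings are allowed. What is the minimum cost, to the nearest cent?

$1.21

Cost per mg of iron: black beans $0.2045, pasta $0.3684, carrots $0.8000, strawberries $1.4000, bell pepper $2.7500.
With no serving limits, use only black beans: 5.9 mg / 2.2 mg = 2.682 servings × $0.45 = $1.21.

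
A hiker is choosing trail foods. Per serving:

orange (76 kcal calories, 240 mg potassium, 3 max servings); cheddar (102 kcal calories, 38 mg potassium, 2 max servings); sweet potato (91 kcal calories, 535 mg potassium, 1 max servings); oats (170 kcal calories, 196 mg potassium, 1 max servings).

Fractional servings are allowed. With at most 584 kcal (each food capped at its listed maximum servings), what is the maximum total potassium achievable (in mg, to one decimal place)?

Potassium per kcal: sweet potato 5.879, orange 3.158, oats 1.153, cheddar 0.3725.
Take 1 serving of sweet potato: uses 91 kcal, +535.0 mg potassium (running total 535.0 mg).
Take 3 servings of orange: uses 228 kcal, +720.0 mg potassium (running total 1255.0 mg).
Take 1 serving of oats: uses 170 kcal, +196.0 mg potassium (running total 1451.0 mg).
Take 0.9314 servings of cheddar: uses 95 kcal, +35.4 mg potassium (running total 1486.4 mg).
Greedy by best ratio exhausts the calories allowance optimally: 1486.4 mg.

1486.4 mg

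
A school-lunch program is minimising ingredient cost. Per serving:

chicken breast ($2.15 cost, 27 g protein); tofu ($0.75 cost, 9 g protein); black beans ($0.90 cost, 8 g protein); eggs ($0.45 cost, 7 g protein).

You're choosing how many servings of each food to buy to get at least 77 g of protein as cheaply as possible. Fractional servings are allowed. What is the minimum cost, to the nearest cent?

$4.95

Cost per g of protein: eggs $0.0643, chicken breast $0.0796, tofu $0.0833, black beans $0.1125.
With no serving limits, use only eggs: 77 g / 7 g = 11 servings × $0.45 = $4.95.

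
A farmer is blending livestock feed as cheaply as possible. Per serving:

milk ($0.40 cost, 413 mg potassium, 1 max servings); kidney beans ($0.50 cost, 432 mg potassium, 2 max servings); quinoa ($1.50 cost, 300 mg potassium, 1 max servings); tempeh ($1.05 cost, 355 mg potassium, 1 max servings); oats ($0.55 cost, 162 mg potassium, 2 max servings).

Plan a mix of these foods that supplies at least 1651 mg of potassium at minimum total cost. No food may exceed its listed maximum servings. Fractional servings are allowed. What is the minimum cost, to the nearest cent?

Cost per mg of potassium: milk $0.0010, kidney beans $0.0012, tempeh $0.0030, oats $0.0034, quinoa $0.0050.
Take 1 serving of milk: +413.0 mg potassium for $0.40 (total $0.40, still need 1238.0 mg).
Take 2 servings of kidney beans: +864.0 mg potassium for $1.00 (total $1.40, still need 374.0 mg).
Take 1 serving of tempeh: +355.0 mg potassium for $1.05 (total $2.45, still need 19.0 mg).
Take 0.1173 servings of oats: +19.0 mg potassium for $0.06 (total $2.51, still need 0.0 mg).
Filling from the cheapest source first is optimal under one linear minimum: $2.51.

$2.51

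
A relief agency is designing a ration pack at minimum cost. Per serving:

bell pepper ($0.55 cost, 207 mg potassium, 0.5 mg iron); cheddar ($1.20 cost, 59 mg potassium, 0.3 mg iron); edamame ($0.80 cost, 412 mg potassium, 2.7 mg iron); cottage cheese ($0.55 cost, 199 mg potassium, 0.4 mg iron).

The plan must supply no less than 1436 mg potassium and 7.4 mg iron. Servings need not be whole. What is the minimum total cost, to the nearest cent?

Check every corner: each single food scaled to meet both minima, and each pair solved so both constraints bind.
bell pepper only: max(1436/207, 7.4/0.5) = 14.8 servings → $8.14.
cheddar only: max(1436/59, 7.4/0.3) = 24.67 servings → $29.60.
edamame only: max(1436/412, 7.4/2.7) = 3.485 servings → $2.79.
cottage cheese only: max(1436/199, 7.4/0.4) = 18.5 servings → $10.18.
bell pepper + cheddar with both targets exact would need a negative amount; discard.
bell pepper + edamame with both tight: 2.347 servings and 2.306 servings → $3.14.
bell pepper + cottage cheese: the both-tight solution has a negative serving — not a feasible corner.
cheddar + edamame with both tight: 23.2 servings and 0.1625 servings → $27.98.
cheddar + cottage cheese: the both-tight solution has a negative serving — not a feasible corner.
edamame + cottage cheese with both tight: 2.411 servings and 2.224 servings → $3.15.
The minimum over all feasible corners is $2.79.

$2.79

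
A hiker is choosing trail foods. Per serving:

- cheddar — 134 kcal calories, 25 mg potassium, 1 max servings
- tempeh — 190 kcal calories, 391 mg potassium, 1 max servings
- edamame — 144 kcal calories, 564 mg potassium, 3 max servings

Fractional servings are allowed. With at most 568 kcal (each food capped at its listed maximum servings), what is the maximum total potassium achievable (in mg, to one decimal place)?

Potassium per kcal: edamame 3.917, tempeh 2.058, cheddar 0.1866.
Take 3 servings of edamame: uses 432 kcal, +1692.0 mg potassium (running total 1692.0 mg).
Take 0.7158 servings of tempeh: uses 136 kcal, +279.9 mg potassium (running total 1971.9 mg).
Filling greedily by potassium-per-kcal is optimal for one linear limit, giving 1971.9 mg.

1971.9 mg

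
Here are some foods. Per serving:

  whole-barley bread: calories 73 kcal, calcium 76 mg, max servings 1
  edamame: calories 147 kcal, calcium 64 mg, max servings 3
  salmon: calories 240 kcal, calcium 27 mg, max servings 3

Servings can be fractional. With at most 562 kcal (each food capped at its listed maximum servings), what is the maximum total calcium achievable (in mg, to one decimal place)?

Calcium per kcal: whole-barley bread 1.041, edamame 0.4354, salmon 0.1125.
Take 1 serving of whole-barley bread: uses 73 kcal, +76.0 mg calcium (running total 76.0 mg).
Take 3 servings of edamame: uses 441 kcal, +192.0 mg calcium (running total 268.0 mg).
Take 0.2 servings of salmon: uses 48 kcal, +5.4 mg calcium (running total 273.4 mg).
Greedy by best ratio exhausts the calories allowance optimally: 273.4 mg.

273.4 mg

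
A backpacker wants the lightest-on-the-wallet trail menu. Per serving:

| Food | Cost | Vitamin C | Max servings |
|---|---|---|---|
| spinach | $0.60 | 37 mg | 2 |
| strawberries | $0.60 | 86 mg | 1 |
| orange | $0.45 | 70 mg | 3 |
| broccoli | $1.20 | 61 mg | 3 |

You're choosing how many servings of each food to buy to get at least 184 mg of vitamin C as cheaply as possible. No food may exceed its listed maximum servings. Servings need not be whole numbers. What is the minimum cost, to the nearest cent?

$1.18

Cost per mg of vitamin C: orange $0.0064, strawberries $0.0070, spinach $0.0162, broccoli $0.0197.
Take 2.629 servings of orange: +184.0 mg vitamin C for $1.18 (total $1.18, still need 0.0 mg).
Greedy by cheapest-per-mg is optimal for a single linear constraint, so the minimum cost is $1.18.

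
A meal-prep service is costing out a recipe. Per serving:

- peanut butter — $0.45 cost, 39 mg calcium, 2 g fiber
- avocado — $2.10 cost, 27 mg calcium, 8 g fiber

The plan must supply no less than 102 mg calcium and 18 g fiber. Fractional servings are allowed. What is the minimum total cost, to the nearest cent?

$4.05

Two binding constraints pin down two serving amounts, so the optimal mix uses at most two foods. The candidates are each food alone (scaled to the tighter of calcium/fiber) and each pair with both constraints tight.
peanut butter only: max(102/39, 18/2) = 9 servings → $4.05.
avocado only: max(102/27, 18/8) = 3.778 servings → $7.93.
peanut butter + avocado with both tight: 1.279 servings and 1.93 servings → $4.63.
So the least-cost plan costs $4.05.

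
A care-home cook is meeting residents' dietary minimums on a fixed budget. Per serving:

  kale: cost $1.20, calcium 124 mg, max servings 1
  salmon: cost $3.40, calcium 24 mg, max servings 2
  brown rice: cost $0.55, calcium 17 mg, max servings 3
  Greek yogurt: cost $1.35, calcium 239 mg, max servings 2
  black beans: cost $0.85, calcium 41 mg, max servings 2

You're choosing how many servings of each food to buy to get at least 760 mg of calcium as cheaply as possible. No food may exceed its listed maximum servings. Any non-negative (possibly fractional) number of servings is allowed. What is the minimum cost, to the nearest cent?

Cost per mg of calcium: Greek yogurt $0.0056, kale $0.0097, black beans $0.0207, brown rice $0.0324, salmon $0.1417.
Take 2 servings of Greek yogurt: +478.0 mg calcium for $2.70 (total $2.70, still need 282.0 mg).
Take 1 serving of kale: +124.0 mg calcium for $1.20 (total $3.90, still need 158.0 mg).
Take 2 servings of black beans: +82.0 mg calcium for $1.70 (total $5.60, still need 76.0 mg).
Take 3 servings of brown rice: +51.0 mg calcium for $1.65 (total $7.25, still need 25.0 mg).
Take 1.042 servings of salmon: +25.0 mg calcium for $3.54 (total $10.79, still need 0.0 mg).
Filling from the cheapest source first is optimal under one linear minimum: $10.79.

$10.79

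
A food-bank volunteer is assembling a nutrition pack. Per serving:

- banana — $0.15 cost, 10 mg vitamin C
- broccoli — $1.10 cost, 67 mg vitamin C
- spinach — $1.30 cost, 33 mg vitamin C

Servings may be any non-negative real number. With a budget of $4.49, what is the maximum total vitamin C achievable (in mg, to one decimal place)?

Vitamin C per dollar: banana 66.67, broccoli 60.91, spinach 25.38.
With no serving limits, spend the whole cost allowance on banana: $4.49 / $0.15 × 10 mg = 299.3 mg.

299.3 mg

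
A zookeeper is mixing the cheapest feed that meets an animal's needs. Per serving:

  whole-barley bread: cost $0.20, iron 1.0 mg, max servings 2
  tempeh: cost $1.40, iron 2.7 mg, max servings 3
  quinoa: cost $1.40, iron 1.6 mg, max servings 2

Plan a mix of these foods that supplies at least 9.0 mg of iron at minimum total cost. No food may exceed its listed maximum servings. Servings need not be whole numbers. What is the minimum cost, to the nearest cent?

$4.03

Cost per mg of iron: whole-barley bread $0.2000, tempeh $0.5185, quinoa $0.8750.
Take 2 servings of whole-barley bread: +2.0 mg iron for $0.40 (total $0.40, still need 7.0 mg).
Take 2.593 servings of tempeh: +7.0 mg iron for $3.63 (total $4.03, still need 0.0 mg).
Greedy by cheapest-per-mg is optimal for a single linear constraint, so the minimum cost is $4.03.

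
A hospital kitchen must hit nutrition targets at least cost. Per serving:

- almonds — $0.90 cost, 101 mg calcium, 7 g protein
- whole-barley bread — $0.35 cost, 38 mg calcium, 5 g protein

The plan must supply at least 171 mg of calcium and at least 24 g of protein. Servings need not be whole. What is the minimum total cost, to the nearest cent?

A basic optimal solution has at most two foods positive. Try each food alone and each pair with both targets met exactly.
almonds only: max(171/101, 24/7) = 3.429 servings → $3.09.
whole-barley bread only: max(171/38, 24/5) = 4.8 servings → $1.68.
almonds + whole-barley bread: the both-tight solution has a negative serving — not a feasible corner.
So the least-cost plan costs $1.68.

$1.68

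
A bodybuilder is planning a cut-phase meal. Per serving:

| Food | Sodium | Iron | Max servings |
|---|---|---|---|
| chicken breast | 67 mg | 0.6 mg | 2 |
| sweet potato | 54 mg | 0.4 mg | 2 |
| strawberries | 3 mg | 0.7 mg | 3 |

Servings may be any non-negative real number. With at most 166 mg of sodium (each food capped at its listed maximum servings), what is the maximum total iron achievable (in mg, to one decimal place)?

Iron per mg sodium: strawberries 0.2333, chicken breast 0.008955, sweet potato 0.007407.
Take 3 servings of strawberries: uses 9 mg sodium, +2.1 mg iron (running total 2.1 mg).
Take 2 servings of chicken breast: uses 134 mg sodium, +1.2 mg iron (running total 3.3 mg).
Take 0.4259 servings of sweet potato: uses 23 mg sodium, +0.2 mg iron (running total 3.5 mg).
Filling greedily by iron-per-mg sodium is optimal for one linear limit, giving 3.5 mg.

3.5 mg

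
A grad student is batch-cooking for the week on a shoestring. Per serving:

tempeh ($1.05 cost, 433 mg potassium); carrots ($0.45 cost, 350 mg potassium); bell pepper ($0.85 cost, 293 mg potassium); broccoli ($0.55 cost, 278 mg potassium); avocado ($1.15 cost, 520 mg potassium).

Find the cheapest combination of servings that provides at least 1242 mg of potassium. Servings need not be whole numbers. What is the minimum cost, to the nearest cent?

Cost per mg of potassium: carrots $0.0013, broccoli $0.0020, avocado $0.0022, tempeh $0.0024, bell pepper $0.0029.
With no serving limits, use only carrots: 1242 mg / 350 mg = 3.549 servings × $0.45 = $1.60.

$1.60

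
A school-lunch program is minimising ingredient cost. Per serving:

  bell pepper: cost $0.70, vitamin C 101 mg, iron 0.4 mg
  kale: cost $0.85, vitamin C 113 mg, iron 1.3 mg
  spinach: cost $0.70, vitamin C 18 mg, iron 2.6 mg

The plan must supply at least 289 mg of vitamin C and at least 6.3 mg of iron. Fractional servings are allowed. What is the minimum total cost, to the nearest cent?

$2.88

With two linear requirements the optimum uses one or two foods; enumerate the corners.
bell pepper only: max(289/101, 6.3/0.4) = 15.75 servings → $11.03.
kale only: max(289/113, 6.3/1.3) = 4.846 servings → $4.12.
spinach only: max(289/18, 6.3/2.6) = 16.06 servings → $11.24.
bell pepper + kale: intersection lies outside the first quadrant.
bell pepper + spinach with both tight: 2.498 servings and 2.039 servings → $3.18.
kale + spinach with both tight: 2.359 servings and 1.243 servings → $2.88.
So the least-cost plan costs $2.88.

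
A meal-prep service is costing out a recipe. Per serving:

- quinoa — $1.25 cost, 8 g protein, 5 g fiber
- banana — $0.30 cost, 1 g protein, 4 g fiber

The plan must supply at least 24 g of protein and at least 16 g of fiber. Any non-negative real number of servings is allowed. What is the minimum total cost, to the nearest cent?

$3.79

Two binding constraints pin down two serving amounts, so the optimal mix uses at most two foods. The candidates are each food alone (scaled to the tighter of protein/fiber) and each pair with both constraints tight.
quinoa only: max(24/8, 16/5) = 3.2 servings → $4.00.
banana only: max(24/1, 16/4) = 24 servings → $7.20.
quinoa + banana with both tight: 2.963 servings and 0.2963 servings → $3.79.
The minimum over all feasible corners is $3.79.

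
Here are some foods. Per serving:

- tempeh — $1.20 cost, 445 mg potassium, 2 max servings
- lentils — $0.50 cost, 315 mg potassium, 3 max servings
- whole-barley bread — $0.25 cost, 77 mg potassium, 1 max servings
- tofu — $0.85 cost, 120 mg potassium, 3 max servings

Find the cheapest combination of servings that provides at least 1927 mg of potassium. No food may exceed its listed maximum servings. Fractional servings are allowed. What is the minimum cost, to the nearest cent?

Cost per mg of potassium: lentils $0.0016, tempeh $0.0027, whole-barley bread $0.0032, tofu $0.0071.
Take 3 servings of lentils: +945.0 mg potassium for $1.50 (total $1.50, still need 982.0 mg).
Take 2 servings of tempeh: +890.0 mg potassium for $2.40 (total $3.90, still need 92.0 mg).
Take 1 serving of whole-barley bread: +77.0 mg potassium for $0.25 (total $4.15, still need 15.0 mg).
Take 0.125 servings of tofu: +15.0 mg potassium for $0.11 (total $4.26, still need 0.0 mg).
Filling from the cheapest source first is optimal under one linear minimum: $4.26.

$4.26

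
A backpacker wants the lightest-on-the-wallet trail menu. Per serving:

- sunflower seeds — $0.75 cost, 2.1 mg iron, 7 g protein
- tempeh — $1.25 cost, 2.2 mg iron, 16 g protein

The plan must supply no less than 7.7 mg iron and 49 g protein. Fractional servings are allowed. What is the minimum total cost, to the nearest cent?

$4.00

sunflower seeds only: max(7.7/2.1, 49/7) = 7 servings → $5.25.
tempeh only: max(7.7/2.2, 49/16) = 3.5 servings → $4.38.
sunflower seeds + tempeh with both tight: 0.8462 servings and 2.692 servings → $4.00.
The minimum over all feasible corners is $4.00.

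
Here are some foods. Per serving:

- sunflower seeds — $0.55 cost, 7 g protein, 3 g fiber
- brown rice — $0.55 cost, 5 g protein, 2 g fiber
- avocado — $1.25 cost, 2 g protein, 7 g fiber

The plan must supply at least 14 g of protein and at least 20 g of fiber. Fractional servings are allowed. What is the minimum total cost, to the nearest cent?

$3.59

The cheapest plan sits at a corner of the feasible region — with two constraints it uses at most two foods.
sunflower seeds only: max(14/7, 20/3) = 6.667 servings → $3.67.
brown rice only: max(14/5, 20/2) = 10 servings → $5.50.
avocado only: max(14/2, 20/7) = 7 servings → $8.75.
sunflower seeds + brown rice with both targets exact would need a negative amount; discard.
sunflower seeds + avocado with both tight: 1.349 servings and 2.279 servings → $3.59.
brown rice + avocado with both tight: 1.871 servings and 2.323 servings → $3.93.
The minimum over all feasible corners is $3.59.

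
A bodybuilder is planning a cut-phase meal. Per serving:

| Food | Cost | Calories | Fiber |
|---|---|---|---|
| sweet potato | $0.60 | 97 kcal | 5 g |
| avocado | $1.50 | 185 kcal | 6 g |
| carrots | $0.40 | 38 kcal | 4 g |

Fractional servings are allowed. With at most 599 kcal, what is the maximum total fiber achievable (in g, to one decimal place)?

Fiber per kcal: carrots 0.1053, sweet potato 0.05155, avocado 0.03243.
With no serving limits, spend the whole calories allowance on carrots: 599 kcal / 38 kcal × 4 g = 63.1 g.

63.1 g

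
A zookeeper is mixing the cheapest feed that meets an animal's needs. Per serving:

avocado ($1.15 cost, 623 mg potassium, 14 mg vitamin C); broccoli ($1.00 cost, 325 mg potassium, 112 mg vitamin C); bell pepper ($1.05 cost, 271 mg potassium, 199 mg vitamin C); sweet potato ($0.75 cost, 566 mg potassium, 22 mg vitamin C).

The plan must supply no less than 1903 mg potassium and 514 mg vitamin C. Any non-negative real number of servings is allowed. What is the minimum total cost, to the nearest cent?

$4.13

Compare the cost at each extreme point of the feasible region.
avocado only: max(1903/623, 514/14) = 36.71 servings → $42.22.
broccoli only: max(1903/325, 514/112) = 5.855 servings → $5.86.
bell pepper only: max(1903/271, 514/199) = 7.022 servings → $7.37.
sweet potato only: max(1903/566, 514/22) = 23.36 servings → $17.52.
avocado + broccoli with both tight: 0.7066 servings and 4.501 servings → $5.31.
avocado + bell pepper with both tight: 1.992 servings and 2.443 servings → $4.86.
avocado + sweet potato with both targets exact would need a negative amount; discard.
broccoli + bell pepper: the both-tight solution has a negative serving — not a feasible corner.
broccoli + sweet potato with both tight: 4.428 servings and 0.8194 servings → $5.04.
bell pepper + sweet potato with both tight: 2.335 servings and 2.244 servings → $4.13.
The minimum over all feasible corners is $4.13.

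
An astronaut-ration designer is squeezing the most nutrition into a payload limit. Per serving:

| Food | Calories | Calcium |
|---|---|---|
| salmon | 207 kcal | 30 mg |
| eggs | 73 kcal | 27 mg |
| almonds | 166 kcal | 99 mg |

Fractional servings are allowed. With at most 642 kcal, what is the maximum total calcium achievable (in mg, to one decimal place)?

382.9 mg

Calcium per kcal: almonds 0.5964, eggs 0.3699, salmon 0.1449.
With no serving limits, spend the whole calories allowance on almonds: 642 kcal / 166 kcal × 99 mg = 382.9 mg.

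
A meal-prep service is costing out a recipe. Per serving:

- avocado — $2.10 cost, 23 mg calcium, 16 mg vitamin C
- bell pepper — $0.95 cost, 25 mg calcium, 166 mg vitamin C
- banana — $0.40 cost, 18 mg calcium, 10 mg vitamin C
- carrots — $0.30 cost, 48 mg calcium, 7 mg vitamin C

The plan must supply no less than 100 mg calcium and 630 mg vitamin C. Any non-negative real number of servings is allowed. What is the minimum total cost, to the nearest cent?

$3.63

This is a tiny linear program; its minimum lies at a vertex of the feasible set. List the vertices and price them.
avocado only: max(100/23, 630/16) = 39.38 servings → $82.69.
bell pepper only: max(100/25, 630/166) = 4 servings → $3.80.
banana only: max(100/18, 630/10) = 63 servings → $25.20.
carrots only: max(100/48, 630/7) = 90 servings → $27.00.
avocado + bell pepper with both tight: 0.2487 servings and 3.771 servings → $4.10.
avocado + banana: the both-tight solution has a negative serving — not a feasible corner.
avocado + carrots: intersection lies outside the first quadrant.
bell pepper + banana with both tight: 3.776 servings and 0.3104 servings → $3.71.
bell pepper + carrots with both tight: 3.791 servings and 0.1091 servings → $3.63.
banana + carrots: the both-tight solution has a negative serving — not a feasible corner.
Cheapest feasible corner: $3.63.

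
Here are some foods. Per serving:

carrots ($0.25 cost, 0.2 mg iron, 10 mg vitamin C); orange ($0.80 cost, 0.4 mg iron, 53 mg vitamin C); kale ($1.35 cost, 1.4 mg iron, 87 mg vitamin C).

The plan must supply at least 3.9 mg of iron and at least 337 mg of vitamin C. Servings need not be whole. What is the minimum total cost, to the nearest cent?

Check every corner: each single food scaled to meet both minima, and each pair solved so both constraints bind.
carrots only: max(3.9/0.2, 337/10) = 33.7 servings → $8.43.
orange only: max(3.9/0.4, 337/53) = 9.75 servings → $7.80.
kale only: max(3.9/1.4, 337/87) = 3.874 servings → $5.23.
carrots + orange with both tight: 10.89 servings and 4.303 servings → $6.17.
carrots + kale: intersection lies outside the first quadrant.
orange + kale with both tight: 3.363 servings and 1.825 servings → $5.15.
So the least-cost plan costs $5.15.

$5.15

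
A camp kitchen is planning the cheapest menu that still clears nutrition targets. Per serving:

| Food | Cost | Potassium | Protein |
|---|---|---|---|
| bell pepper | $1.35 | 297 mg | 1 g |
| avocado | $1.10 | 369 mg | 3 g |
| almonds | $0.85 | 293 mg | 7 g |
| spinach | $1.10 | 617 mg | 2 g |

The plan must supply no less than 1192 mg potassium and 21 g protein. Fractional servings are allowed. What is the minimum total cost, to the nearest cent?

Check every corner: each single food scaled to meet both minima, and each pair solved so both constraints bind.
bell pepper only: max(1192/297, 21/1) = 21 servings → $28.35.
avocado only: max(1192/369, 21/3) = 7 servings → $7.70.
almonds only: max(1192/293, 21/7) = 4.068 servings → $3.46.
spinach only: max(1192/617, 21/2) = 10.5 servings → $11.55.
bell pepper + avocado: the both-tight solution has a negative serving — not a feasible corner.
bell pepper + almonds with both tight: 1.227 servings and 2.825 servings → $4.06.
bell pepper + spinach with both targets exact would need a negative amount; discard.
avocado + almonds with both tight: 1.286 servings and 2.449 servings → $3.50.
avocado + spinach: the both-tight solution has a negative serving — not a feasible corner.
almonds + spinach with both tight: 2.832 servings and 0.5869 servings → $3.05.
So the least-cost plan costs $3.05.

$3.05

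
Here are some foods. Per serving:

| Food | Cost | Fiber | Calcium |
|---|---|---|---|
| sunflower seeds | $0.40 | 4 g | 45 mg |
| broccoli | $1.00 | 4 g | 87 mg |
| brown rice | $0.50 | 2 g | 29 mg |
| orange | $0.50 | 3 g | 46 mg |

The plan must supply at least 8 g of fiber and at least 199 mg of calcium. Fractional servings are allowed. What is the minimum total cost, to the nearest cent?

$1.77

This is a tiny linear program; its minimum lies at a vertex of the feasible set. List the vertices and price them.
sunflower seeds only: max(8/4, 199/45) = 4.422 servings → $1.77.
broccoli only: max(8/4, 199/87) = 2.287 servings → $2.29.
brown rice only: max(8/2, 199/29) = 6.862 servings → $3.43.
orange only: max(8/3, 199/46) = 4.326 servings → $2.16.
sunflower seeds + broccoli: intersection lies outside the first quadrant.
sunflower seeds + brown rice: the both-tight solution has a negative serving — not a feasible corner.
sunflower seeds + orange with both targets exact would need a negative amount; discard.
broccoli + brown rice: the both-tight solution has a negative serving — not a feasible corner.
broccoli + orange: intersection lies outside the first quadrant.
brown rice + orange: the both-tight solution has a negative serving — not a feasible corner.
Cheapest feasible corner: $1.77.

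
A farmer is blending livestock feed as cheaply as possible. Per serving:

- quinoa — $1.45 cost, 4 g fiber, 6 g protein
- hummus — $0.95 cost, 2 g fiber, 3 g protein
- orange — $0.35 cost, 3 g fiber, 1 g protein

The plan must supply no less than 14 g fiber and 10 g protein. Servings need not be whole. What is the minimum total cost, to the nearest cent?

$2.76

At the optimum either one food covers both requirements or two foods hit both targets exactly; no other combination can be cheaper.
quinoa only: max(14/4, 10/6) = 3.5 servings → $5.08.
hummus only: max(14/2, 10/3) = 7 servings → $6.65.
orange only: max(14/3, 10/1) = 10 servings → $3.50.
quinoa + hummus (both tight): parallel constraints — no distinct corner.
quinoa + orange with both tight: 1.143 servings and 3.143 servings → $2.76.
hummus + orange with both tight: 2.286 servings and 3.143 servings → $3.27.
So the least-cost plan costs $2.76.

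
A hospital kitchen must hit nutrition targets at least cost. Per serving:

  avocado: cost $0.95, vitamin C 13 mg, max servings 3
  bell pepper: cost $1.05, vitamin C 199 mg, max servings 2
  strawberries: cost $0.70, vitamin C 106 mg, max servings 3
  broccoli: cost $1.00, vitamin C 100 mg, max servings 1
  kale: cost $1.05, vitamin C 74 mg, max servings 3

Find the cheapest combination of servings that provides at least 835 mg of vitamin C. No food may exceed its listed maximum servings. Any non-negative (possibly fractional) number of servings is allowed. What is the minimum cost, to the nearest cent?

Cost per mg of vitamin C: bell pepper $0.0053, strawberries $0.0066, broccoli $0.0100, kale $0.0142, avocado $0.0731.
Take 2 servings of bell pepper: +398.0 mg vitamin C for $2.10 (total $2.10, still need 437.0 mg).
Take 3 servings of strawberries: +318.0 mg vitamin C for $2.10 (total $4.20, still need 119.0 mg).
Take 1 serving of broccoli: +100.0 mg vitamin C for $1.00 (total $5.20, still need 19.0 mg).
Take 0.2568 servings of kale: +19.0 mg vitamin C for $0.27 (total $5.47, still need 0.0 mg).
Filling from the cheapest source first is optimal under one linear minimum: $5.47.

$5.47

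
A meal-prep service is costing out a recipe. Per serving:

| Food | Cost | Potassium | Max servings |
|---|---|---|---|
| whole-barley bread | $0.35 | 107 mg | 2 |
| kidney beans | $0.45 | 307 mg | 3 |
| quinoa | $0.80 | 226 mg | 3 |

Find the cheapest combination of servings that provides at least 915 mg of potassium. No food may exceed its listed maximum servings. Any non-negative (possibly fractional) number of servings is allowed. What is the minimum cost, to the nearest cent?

$1.34

Cost per mg of potassium: kidney beans $0.0015, whole-barley bread $0.0033, quinoa $0.0035.
Take 2.98 servings of kidney beans: +915.0 mg potassium for $1.34 (total $1.34, still need 0.0 mg).
Greedy by cheapest-per-mg is optimal for a single linear constraint, so the minimum cost is $1.34.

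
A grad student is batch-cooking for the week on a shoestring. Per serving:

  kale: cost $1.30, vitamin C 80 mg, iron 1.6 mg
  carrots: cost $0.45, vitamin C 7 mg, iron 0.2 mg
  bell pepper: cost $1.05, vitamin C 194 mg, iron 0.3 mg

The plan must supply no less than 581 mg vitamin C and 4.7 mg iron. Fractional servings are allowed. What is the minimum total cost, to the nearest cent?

$5.38

This is a tiny linear program; its minimum lies at a vertex of the feasible set. List the vertices and price them.
kale only: max(581/80, 4.7/1.6) = 7.263 servings → $9.44.
carrots only: max(581/7, 4.7/0.2) = 83 servings → $37.35.
bell pepper only: max(581/194, 4.7/0.3) = 15.67 servings → $16.45.
kale + carrots: the both-tight solution has a negative serving — not a feasible corner.
kale + bell pepper with both tight: 2.575 servings and 1.933 servings → $5.38.
carrots + bell pepper with both tight: 20.1 servings and 2.27 servings → $11.43.
So the least-cost plan costs $5.38.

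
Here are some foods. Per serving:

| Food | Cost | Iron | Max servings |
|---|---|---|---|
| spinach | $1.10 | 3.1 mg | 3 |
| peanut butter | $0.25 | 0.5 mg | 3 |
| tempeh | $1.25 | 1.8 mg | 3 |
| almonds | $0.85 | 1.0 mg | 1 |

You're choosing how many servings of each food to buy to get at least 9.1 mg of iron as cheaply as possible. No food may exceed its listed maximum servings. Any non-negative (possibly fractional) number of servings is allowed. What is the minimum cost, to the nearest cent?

$3.23

Cost per mg of iron: spinach $0.3548, peanut butter $0.5000, tempeh $0.6944, almonds $0.8500.
Take 2.935 servings of spinach: +9.1 mg iron for $3.23 (total $3.23, still need 0.0 mg).
Filling from the cheapest source first is optimal under one linear minimum: $3.23.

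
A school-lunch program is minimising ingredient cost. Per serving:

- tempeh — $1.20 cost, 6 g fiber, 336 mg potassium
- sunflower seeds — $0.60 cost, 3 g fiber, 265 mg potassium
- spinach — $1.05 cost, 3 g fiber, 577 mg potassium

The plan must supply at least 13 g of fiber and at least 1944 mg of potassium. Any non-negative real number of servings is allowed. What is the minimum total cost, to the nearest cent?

A basic optimal solution has at most two foods positive. Try each food alone and each pair with both targets met exactly.
tempeh only: max(13/6, 1944/336) = 5.786 servings → $6.94.
sunflower seeds only: max(13/3, 1944/265) = 7.336 servings → $4.40.
spinach only: max(13/3, 1944/577) = 4.333 servings → $4.55.
tempeh + sunflower seeds with both targets exact would need a negative amount; discard.
tempeh + spinach with both tight: 0.6801 servings and 2.973 servings → $3.94.
sunflower seeds + spinach with both tight: 1.783 servings and 2.55 servings → $3.75.
Cheapest feasible corner: $3.75.

$3.75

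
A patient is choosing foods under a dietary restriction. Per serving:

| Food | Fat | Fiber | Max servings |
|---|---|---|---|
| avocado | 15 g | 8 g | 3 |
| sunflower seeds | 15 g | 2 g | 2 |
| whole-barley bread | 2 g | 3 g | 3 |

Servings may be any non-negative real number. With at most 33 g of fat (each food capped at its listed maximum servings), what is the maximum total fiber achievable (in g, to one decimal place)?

Fiber per g fat: whole-barley bread 1.5, avocado 0.5333, sunflower seeds 0.1333.
Take 3 servings of whole-barley bread: uses 6 g fat, +9.0 g fiber (running total 9.0 g).
Take 1.8 servings of avocado: uses 27 g fat, +14.4 g fiber (running total 23.4 g).
Filling greedily by fiber-per-g fat is optimal for one linear limit, giving 23.4 g.

23.4 g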